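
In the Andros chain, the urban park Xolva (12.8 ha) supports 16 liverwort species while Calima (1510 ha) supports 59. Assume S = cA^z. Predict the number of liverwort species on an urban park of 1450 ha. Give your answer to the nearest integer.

z = ln(59/16) / ln(1510/12.8) = 1.3049 / 4.7704 = 0.2736
c = 16 / 12.8^0.2736 = 16 / 2.009 = 7.966
S₃ = 7.966 × 1450^0.2736 = 7.966 × 7.325 ≈ 58.35

58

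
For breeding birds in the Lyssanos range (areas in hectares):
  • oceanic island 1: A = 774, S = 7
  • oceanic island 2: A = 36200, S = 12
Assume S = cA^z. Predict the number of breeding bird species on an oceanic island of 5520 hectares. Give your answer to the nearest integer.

9

z = ln(12/7) / ln(36200/774) = 0.5390 / 3.8452 = 0.1402
c = 7 / 774^0.1402 = 7 / 2.541 = 2.755
S₃ = 2.755 × 5520^0.1402 = 2.755 × 3.346 ≈ 9.219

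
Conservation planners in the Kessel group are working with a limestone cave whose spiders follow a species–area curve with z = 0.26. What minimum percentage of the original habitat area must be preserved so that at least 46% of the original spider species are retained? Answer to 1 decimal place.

5.0%

Need (A_new/A_old)^0.26 = 0.46, so A_new/A_old = 0.46^(1/0.26) = 0.46^3.846
ln(A_new/A_old) = ln 0.46 / 0.26 = -0.7765 / 0.26 = -2.9866
A_new/A_old = e^-2.9866 ≈ 0.05046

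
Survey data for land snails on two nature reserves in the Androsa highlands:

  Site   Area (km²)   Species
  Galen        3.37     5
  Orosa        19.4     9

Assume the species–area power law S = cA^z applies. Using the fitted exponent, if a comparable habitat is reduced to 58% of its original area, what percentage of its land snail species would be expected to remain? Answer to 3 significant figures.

z = ln(9/5) / ln(19.4/3.37) = 0.5878 / 1.7504 = 0.3358
S_new/S_old = (A_new/A_old)^z = 0.58^0.3358 = exp(0.3358 × -0.5447) = 0.8328

83.3%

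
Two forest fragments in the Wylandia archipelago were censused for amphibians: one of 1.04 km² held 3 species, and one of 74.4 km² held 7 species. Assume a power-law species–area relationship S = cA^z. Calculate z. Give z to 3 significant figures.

0.198

Taking logs: ln S = ln c + z ln A, so z = (ln S₂ − ln S₁)/(ln A₂ − ln A₁).
z = ln(7/3) / ln(74.4/1.04) = ln(2.333) / ln(71.54) = 0.8473 / 4.2702 = 0.1984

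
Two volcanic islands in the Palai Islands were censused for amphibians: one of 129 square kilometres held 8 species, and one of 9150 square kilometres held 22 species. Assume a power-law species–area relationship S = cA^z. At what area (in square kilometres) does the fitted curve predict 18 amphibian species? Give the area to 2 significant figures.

3900 square kilometres

z = ln(22/8) / ln(9150/129) = 1.0116 / 4.2617 = 0.2374
c = 8 / 129^0.2374 = 8 / 3.17 = 2.524
A = (18/2.524)^(1/0.2374) ⇒ ln A = ln(7.131)/0.2374 = 8.2761
A = e^8.2761 ≈ 3929 square kilometres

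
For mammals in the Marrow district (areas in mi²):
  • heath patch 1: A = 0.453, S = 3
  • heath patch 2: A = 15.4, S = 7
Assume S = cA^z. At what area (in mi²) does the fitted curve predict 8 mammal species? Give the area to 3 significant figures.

z = ln(7/3) / ln(15.4/0.453) = 0.8473 / 3.5262 = 0.2403
c = 3 / 0.453^0.2403 = 3 / 0.8267 = 3.629
A = (8/3.629)^(1/0.2403) ⇒ ln A = ln(2.205)/0.2403 = 3.2901
A = e^3.2901 ≈ 26.85 mi²

26.8 mi²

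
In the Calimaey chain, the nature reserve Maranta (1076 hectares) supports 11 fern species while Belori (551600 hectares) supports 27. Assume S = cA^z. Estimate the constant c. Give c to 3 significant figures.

4.03

z = ln(S₂/S₁) / ln(A₂/A₁) = ln(27/11) / ln(551600/1076) = 0.8979 / 6.2396 = 0.1439
c = S₁ / A₁^z = 11 / 1076^0.1439 = 11 / 2.731 = 4.028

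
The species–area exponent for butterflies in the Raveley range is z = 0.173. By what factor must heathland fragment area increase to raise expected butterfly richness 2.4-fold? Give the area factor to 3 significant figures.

(A₂/A₁)^0.173 = 2.4, so A₂/A₁ = 2.4^(1/0.173) = 2.4^5.78
ln(A₂/A₁) = ln 2.4 / 0.173 = 0.8755 / 0.173 = 5.0605
A₂/A₁ = e^5.0605 ≈ 157.7

158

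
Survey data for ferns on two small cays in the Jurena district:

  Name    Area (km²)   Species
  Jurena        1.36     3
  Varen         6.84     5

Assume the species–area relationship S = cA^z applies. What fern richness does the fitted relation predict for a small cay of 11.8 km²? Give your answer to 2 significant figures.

z = ln(5/3) / ln(6.84/1.36) = 0.5108 / 1.6153 = 0.3162
c = 3 / 1.36^0.3162 = 3 / 1.102 = 2.722
S₃ = 2.722 × 11.8^0.3162 = 2.722 × 2.183 ≈ 5.941

5.9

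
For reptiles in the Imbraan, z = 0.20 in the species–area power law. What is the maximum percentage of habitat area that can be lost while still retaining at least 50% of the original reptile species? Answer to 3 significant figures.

96.9%

Need (A_new/A_old)^0.2 = 0.5, so A_new/A_old = 0.5^(1/0.2) = 0.5^5
ln(A_new/A_old) = ln 0.5 / 0.2 = -0.6931 / 0.2 = -3.4657
A_new/A_old = e^-3.4657 ≈ 0.03125
Fraction that can be lost = 1 − 0.03125 = 0.9688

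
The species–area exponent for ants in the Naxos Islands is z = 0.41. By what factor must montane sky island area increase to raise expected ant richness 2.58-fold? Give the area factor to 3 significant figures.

(A₂/A₁)^0.41 = 2.58, so A₂/A₁ = 2.58^(1/0.41) = 2.58^2.439
ln(A₂/A₁) = ln 2.58 / 0.41 = 0.9478 / 0.41 = 2.3117
A₂/A₁ = e^2.3117 ≈ 10.09

10.1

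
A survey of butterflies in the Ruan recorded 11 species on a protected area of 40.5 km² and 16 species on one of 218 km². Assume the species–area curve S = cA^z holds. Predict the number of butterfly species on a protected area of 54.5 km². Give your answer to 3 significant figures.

11.8

z = ln(16/11) / ln(218/40.5) = 0.3747 / 1.6832 = 0.2226
c = 11 / 40.5^0.2226 = 11 / 2.279 = 4.826
S₃ = 4.826 × 54.5^0.2226 = 4.826 × 2.435 ≈ 11.75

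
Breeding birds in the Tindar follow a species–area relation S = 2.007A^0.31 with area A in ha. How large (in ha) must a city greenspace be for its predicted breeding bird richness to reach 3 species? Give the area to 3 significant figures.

3.66 ha

3 = 2.007 × A^0.31  ⇒  A^0.31 = 3/2.007 = 1.495
ln A = ln(1.495) / 0.31 = 0.4020 / 0.31 = 1.2967
A = e^1.2967 ≈ 3.657 ha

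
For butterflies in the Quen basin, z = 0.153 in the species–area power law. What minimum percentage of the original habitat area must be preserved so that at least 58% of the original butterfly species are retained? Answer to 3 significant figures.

2.84%

Need (A_new/A_old)^0.153 = 0.58, so A_new/A_old = 0.58^(1/0.153) = 0.58^6.536
ln(A_new/A_old) = ln 0.58 / 0.153 = -0.5447 / 0.153 = -3.5603
A_new/A_old = e^-3.5603 ≈ 0.02843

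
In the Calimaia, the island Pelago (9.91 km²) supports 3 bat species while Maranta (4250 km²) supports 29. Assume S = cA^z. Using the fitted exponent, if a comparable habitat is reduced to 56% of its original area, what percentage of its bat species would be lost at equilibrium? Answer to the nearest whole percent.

20%

z = ln(29/3) / ln(4250/9.91) = 2.2687 / 6.0611 = 0.3743
S_new/S_old = (A_new/A_old)^z = 0.56^0.3743 = exp(0.3743 × -0.5798) = 0.8049
Fraction lost = 1 − 0.8049 = 0.1951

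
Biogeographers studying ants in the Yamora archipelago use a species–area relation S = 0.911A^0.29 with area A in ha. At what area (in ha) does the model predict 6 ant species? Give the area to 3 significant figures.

665 ha

6 = 0.911 × A^0.29  ⇒  A^0.29 = 6/0.911 = 6.586
ln A = ln(6.586) / 0.29 = 1.8850 / 0.29 = 6.4999
A = e^6.4999 ≈ 665.1 ha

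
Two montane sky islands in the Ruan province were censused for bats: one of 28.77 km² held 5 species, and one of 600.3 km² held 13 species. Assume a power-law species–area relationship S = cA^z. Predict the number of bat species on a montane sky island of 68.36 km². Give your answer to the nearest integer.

z = ln(13/5) / ln(600.3/28.77) = 0.9555 / 3.0381 = 0.3145
c = 5 / 28.77^0.3145 = 5 / 2.876 = 1.738
S₃ = 1.738 × 68.36^0.3145 = 1.738 × 3.776 ≈ 6.564

7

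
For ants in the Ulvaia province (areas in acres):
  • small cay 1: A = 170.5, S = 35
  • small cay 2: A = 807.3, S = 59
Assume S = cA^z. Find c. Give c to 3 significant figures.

6.23

z = ln(S₂/S₁) / ln(A₂/A₁) = ln(59/35) / ln(807.3/170.5) = 0.5222 / 1.5550 = 0.3358
c = S₁ / A₁^z = 35 / 170.5^0.3358 = 35 / 5.616 = 6.232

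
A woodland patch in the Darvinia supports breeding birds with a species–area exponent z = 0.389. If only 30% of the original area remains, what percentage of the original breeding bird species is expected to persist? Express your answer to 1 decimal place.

62.6%

S_new/S_old = (A_new/A_old)^z = 0.3^0.389
= exp(0.389 × ln 0.3) = exp(0.389 × -1.2040) = exp(-0.4683) ≈ 0.626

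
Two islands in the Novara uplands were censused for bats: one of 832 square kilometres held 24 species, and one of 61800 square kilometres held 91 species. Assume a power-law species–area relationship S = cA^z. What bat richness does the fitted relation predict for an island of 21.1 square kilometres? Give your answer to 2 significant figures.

7.7

z = ln(91/24) / ln(61800/832) = 1.3328 / 4.3078 = 0.3094
c = 24 / 832^0.3094 = 24 / 8.007 = 2.997
S₃ = 2.997 × 21.1^0.3094 = 2.997 × 2.569 ≈ 7.7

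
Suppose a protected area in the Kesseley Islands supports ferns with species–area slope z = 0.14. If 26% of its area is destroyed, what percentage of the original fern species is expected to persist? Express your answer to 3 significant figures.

S_new/S_old = (A_new/A_old)^z = 0.74^0.14
= exp(0.14 × ln 0.74) = exp(0.14 × -0.3011) = exp(-0.0422) ≈ 0.9587

95.9%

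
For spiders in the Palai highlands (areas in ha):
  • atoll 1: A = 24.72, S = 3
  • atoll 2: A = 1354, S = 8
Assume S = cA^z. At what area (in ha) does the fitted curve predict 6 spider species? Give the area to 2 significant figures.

z = ln(8/3) / ln(1354/24.72) = 0.9808 / 4.0032 = 0.2450
c = 3 / 24.72^0.2450 = 3 / 2.194 = 1.367
A = (6/1.367)^(1/0.2450) ⇒ ln A = ln(4.389)/0.2450 = 6.0367
A = e^6.0367 ≈ 418.5 ha

420 ha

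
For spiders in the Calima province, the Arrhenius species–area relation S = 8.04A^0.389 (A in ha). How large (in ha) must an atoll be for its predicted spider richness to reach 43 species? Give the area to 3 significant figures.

43 = 8.04 × A^0.389  ⇒  A^0.389 = 43/8.04 = 5.348
ln A = ln(5.348) / 0.389 = 1.6768 / 0.389 = 4.3105
A = e^4.3105 ≈ 74.48 ha

74.5 ha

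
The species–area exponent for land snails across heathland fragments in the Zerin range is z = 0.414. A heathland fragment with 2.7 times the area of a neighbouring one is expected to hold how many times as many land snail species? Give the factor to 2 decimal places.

1.51

S₂/S₁ = (A₂/A₁)^z = 2.7^0.414
ln(S₂/S₁) = 0.414 × ln 2.7 = 0.414 × 0.9933 = 0.4112
S₂/S₁ = e^0.4112 ≈ 1.509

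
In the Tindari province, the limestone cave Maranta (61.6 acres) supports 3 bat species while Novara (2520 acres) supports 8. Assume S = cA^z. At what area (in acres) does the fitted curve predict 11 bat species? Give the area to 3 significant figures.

8410 acres

z = ln(8/3) / ln(2520/61.6) = 0.9808 / 3.7114 = 0.2643
c = 3 / 61.6^0.2643 = 3 / 2.971 = 1.01
A = (11/1.01)^(1/0.2643) ⇒ ln A = ln(10.89)/0.2643 = 9.0370
A = e^9.0370 ≈ 8409 acres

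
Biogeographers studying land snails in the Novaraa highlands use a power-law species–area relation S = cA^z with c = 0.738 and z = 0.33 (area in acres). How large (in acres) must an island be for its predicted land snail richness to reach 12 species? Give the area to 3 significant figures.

12 = 0.738 × A^0.33  ⇒  A^0.33 = 12/0.738 = 16.26
ln A = ln(16.26) / 0.33 = 2.7887 / 0.33 = 8.4507
A = e^8.4507 ≈ 4678 acres

4680 acres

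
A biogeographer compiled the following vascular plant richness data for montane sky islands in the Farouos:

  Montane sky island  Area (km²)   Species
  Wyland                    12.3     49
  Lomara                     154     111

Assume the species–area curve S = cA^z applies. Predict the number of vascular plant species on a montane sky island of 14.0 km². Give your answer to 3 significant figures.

51.1

z = ln(111/49) / ln(154/12.3) = 0.8177 / 2.5274 = 0.3235
c = 49 / 12.3^0.3235 = 49 / 2.252 = 21.76
S₃ = 21.76 × 14^0.3235 = 21.76 × 2.349 ≈ 51.1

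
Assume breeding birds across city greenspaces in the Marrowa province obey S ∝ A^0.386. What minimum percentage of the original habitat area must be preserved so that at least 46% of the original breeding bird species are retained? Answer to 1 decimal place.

Need (A_new/A_old)^0.386 = 0.46, so A_new/A_old = 0.46^(1/0.386) = 0.46^2.591
ln(A_new/A_old) = ln 0.46 / 0.386 = -0.7765 / 0.386 = -2.0117
A_new/A_old = e^-2.0117 ≈ 0.1338

13.4%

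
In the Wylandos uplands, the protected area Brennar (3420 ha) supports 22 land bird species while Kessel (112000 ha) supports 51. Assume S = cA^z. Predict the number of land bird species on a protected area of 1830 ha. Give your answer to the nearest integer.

19

z = ln(51/22) / ln(112000/3420) = 0.8408 / 3.4889 = 0.2410
c = 22 / 3420^0.2410 = 22 / 7.107 = 3.096
S₃ = 3.096 × 1830^0.2410 = 3.096 × 6.113 ≈ 18.92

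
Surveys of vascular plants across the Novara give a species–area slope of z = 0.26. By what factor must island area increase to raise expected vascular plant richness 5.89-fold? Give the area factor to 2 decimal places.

(A₂/A₁)^0.26 = 5.89, so A₂/A₁ = 5.89^(1/0.26) = 5.89^3.846
ln(A₂/A₁) = ln 5.89 / 0.26 = 1.7733 / 0.26 = 6.8202
A₂/A₁ = e^6.8202 ≈ 916.2

916.18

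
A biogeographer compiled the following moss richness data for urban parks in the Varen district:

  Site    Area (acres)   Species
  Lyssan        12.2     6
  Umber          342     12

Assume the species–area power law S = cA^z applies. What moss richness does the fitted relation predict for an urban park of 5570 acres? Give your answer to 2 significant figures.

z = ln(12/6) / ln(342/12.2) = 0.6931 / 3.3334 = 0.2079
c = 6 / 12.2^0.2079 = 6 / 1.682 = 3.567
S₃ = 3.567 × 5570^0.2079 = 3.567 × 6.011 ≈ 21.44

21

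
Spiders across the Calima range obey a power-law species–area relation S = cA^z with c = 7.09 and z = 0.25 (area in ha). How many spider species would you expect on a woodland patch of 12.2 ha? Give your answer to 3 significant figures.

S = 7.09 × 12.2^0.25
ln S = ln 7.09 + 0.25 × ln 12.2 = 1.9587 + 0.25 × 2.5014 = 2.5840
S = e^2.5840 ≈ 13.25

13.3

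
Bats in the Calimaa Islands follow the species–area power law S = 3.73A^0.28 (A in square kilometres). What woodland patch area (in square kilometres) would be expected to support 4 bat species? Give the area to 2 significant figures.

1.3 square kilometres

4 = 3.73 × A^0.28  ⇒  A^0.28 = 4/3.73 = 1.072
ln A = ln(1.072) / 0.28 = 0.0699 / 0.28 = 0.2496
A = e^0.2496 ≈ 1.284 square kilometres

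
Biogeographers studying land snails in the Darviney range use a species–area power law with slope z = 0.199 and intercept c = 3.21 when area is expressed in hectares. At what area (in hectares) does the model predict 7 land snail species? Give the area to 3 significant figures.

7 = 3.21 × A^0.199  ⇒  A^0.199 = 7/3.21 = 2.181
ln A = ln(2.181) / 0.199 = 0.7796 / 0.199 = 3.9178
A = e^3.9178 ≈ 50.29 hectares

50.3 hectares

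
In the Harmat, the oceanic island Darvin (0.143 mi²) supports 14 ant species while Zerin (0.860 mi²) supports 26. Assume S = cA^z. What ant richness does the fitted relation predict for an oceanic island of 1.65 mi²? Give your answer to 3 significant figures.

z = ln(26/14) / ln(0.86/0.143) = 0.6190 / 1.7941 = 0.3450
c = 14 / 0.143^0.3450 = 14 / 0.5112 = 27.39
S₃ = 27.39 × 1.65^0.3450 = 27.39 × 1.189 ≈ 32.55

32.6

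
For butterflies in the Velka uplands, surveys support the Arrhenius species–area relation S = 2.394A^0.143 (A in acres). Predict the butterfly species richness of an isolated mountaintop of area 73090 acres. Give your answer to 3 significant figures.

11.9

S = 2.394 × 73090^0.143 = 2.394 × 4.961 ≈ 11.88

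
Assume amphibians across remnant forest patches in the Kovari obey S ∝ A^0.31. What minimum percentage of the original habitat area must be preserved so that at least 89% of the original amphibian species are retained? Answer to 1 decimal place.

Need (A_new/A_old)^0.31 = 0.89, so A_new/A_old = 0.89^(1/0.31) = 0.89^3.226
ln(A_new/A_old) = ln 0.89 / 0.31 = -0.1165 / 0.31 = -0.3759
A_new/A_old = e^-0.3759 ≈ 0.6867

68.7%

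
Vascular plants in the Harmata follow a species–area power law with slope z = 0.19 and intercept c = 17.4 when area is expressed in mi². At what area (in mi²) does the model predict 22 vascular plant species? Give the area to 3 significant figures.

22 = 17.4 × A^0.19  ⇒  A^0.19 = 22/17.4 = 1.264
ln A = ln(1.264) / 0.19 = 0.2346 / 0.19 = 1.2346
A = e^1.2346 ≈ 3.437 mi²

3.44 mi²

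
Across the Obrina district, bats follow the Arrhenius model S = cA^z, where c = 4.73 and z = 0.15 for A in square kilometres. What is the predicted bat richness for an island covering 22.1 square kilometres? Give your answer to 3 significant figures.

7.53

S = 4.73 × 22.1^0.15 = 4.73 × 1.591 ≈ 7.525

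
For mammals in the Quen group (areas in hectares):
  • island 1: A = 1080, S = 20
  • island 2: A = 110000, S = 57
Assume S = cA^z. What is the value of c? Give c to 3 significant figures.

4.11

z = ln(S₂/S₁) / ln(A₂/A₁) = ln(57/20) / ln(110000/1080) = 1.0473 / 4.6235 = 0.2265
c = S₁ / A₁^z = 20 / 1080^0.2265 = 20 / 4.866 = 4.111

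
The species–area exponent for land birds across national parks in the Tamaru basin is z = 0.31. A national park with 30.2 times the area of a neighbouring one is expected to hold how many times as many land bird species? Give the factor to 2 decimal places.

2.88

S₂/S₁ = (A₂/A₁)^z = 30.2^0.31
ln(S₂/S₁) = 0.31 × ln 30.2 = 0.31 × 3.4078 = 1.0564
S₂/S₁ = e^1.0564 ≈ 2.876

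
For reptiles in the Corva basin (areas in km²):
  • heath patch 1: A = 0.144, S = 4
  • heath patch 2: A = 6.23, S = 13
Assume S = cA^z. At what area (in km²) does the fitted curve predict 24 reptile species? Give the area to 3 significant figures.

z = ln(13/4) / ln(6.23/0.144) = 1.1787 / 3.7673 = 0.3129
c = 4 / 0.144^0.3129 = 4 / 0.5454 = 7.335
A = (24/7.335)^(1/0.3129) ⇒ ln A = ln(3.272)/0.3129 = 3.7890
A = e^3.7890 ≈ 44.21 km²

44.2 km²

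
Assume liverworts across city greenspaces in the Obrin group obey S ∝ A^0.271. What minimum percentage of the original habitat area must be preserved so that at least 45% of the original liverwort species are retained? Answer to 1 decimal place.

Need (A_new/A_old)^0.271 = 0.45, so A_new/A_old = 0.45^(1/0.271) = 0.45^3.69
ln(A_new/A_old) = ln 0.45 / 0.271 = -0.7985 / 0.271 = -2.9465
A_new/A_old = e^-2.9465 ≈ 0.05252

5.3%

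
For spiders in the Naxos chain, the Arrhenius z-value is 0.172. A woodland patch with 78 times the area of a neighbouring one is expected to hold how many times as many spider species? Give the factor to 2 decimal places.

S₂/S₁ = (A₂/A₁)^z = 78^0.172
ln(S₂/S₁) = 0.172 × ln 78 = 0.172 × 4.3567 = 0.7494
S₂/S₁ = e^0.7494 ≈ 2.116

2.12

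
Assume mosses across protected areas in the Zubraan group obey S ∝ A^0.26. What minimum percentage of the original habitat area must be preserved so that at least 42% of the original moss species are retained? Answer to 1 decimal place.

3.6%

Need (A_new/A_old)^0.26 = 0.42, so A_new/A_old = 0.42^(1/0.26) = 0.42^3.846
ln(A_new/A_old) = ln 0.42 / 0.26 = -0.8675 / 0.26 = -3.3365
A_new/A_old = e^-3.3365 ≈ 0.03556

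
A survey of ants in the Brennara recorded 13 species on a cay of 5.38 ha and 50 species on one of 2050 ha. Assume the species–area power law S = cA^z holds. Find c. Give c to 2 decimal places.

8.88

z = ln(S₂/S₁) / ln(A₂/A₁) = ln(50/13) / ln(2050/5.38) = 1.3471 / 5.9429 = 0.2267
c = S₁ / A₁^z = 13 / 5.38^0.2267 = 13 / 1.464 = 8.878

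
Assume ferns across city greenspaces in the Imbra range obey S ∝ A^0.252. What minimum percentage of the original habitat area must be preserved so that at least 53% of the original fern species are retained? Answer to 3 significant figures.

Need (A_new/A_old)^0.252 = 0.53, so A_new/A_old = 0.53^(1/0.252) = 0.53^3.968
ln(A_new/A_old) = ln 0.53 / 0.252 = -0.6349 / 0.252 = -2.5194
A_new/A_old = e^-2.5194 ≈ 0.08051

8.05%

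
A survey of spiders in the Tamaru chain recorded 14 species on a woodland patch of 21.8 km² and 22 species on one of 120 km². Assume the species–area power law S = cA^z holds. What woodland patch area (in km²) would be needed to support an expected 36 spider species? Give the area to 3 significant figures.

770 km²

z = ln(22/14) / ln(120/21.8) = 0.4520 / 1.7056 = 0.2650
c = 14 / 21.8^0.2650 = 14 / 2.263 = 6.186
A = (36/6.186)^(1/0.2650) ⇒ ln A = ln(5.819)/0.2650 = 6.6459
A = e^6.6459 ≈ 769.6 km²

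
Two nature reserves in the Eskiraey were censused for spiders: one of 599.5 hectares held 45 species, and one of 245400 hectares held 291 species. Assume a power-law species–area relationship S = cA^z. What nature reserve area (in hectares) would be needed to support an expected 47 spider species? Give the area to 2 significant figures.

z = ln(291/45) / ln(245400/599.5) = 1.8667 / 6.0145 = 0.3104
c = 45 / 599.5^0.3104 = 45 / 7.28 = 6.182
A = (47/6.182)^(1/0.3104) ⇒ ln A = ln(7.603)/0.3104 = 6.5362
A = e^6.5362 ≈ 689.7 hectares

690 hectares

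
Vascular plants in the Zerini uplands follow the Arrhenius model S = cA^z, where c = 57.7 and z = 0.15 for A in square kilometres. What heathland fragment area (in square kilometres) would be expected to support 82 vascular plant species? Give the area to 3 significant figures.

10.4 square kilometres

82 = 57.7 × A^0.15  ⇒  A^0.15 = 82/57.7 = 1.421
ln A = ln(1.421) / 0.15 = 0.3515 / 0.15 = 2.3431
A = e^2.3431 ≈ 10.41 square kilometres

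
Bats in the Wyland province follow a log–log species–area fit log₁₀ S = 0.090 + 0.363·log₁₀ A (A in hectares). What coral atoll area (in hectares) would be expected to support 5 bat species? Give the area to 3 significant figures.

47.6 hectares

5 = 1.23 × A^0.363  ⇒  A^0.363 = 5/1.23 = 4.064
ln A = ln(4.064) / 0.363 = 1.4022 / 0.363 = 3.8628
A = e^3.8628 ≈ 47.6 hectares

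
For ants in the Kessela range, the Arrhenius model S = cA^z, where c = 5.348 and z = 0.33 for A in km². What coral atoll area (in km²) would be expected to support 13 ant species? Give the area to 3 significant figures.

14.8 km²

13 = 5.348 × A^0.33  ⇒  A^0.33 = 13/5.348 = 2.431
ln A = ln(2.431) / 0.33 = 0.8882 / 0.33 = 2.6916
A = e^2.6916 ≈ 14.76 km²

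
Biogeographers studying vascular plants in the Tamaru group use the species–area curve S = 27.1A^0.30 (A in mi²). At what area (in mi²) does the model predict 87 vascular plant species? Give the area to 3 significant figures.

87 = 27.1 × A^0.3  ⇒  A^0.3 = 87/27.1 = 3.21
ln A = ln(3.21) / 0.3 = 1.1664 / 0.3 = 3.8879
A = e^3.8879 ≈ 48.81 mi²

48.8 mi²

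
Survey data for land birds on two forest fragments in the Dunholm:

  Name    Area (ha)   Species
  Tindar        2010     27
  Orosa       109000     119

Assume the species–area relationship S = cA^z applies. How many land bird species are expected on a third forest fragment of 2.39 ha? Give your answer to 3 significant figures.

z = ln(119/27) / ln(109000/2010) = 1.4833 / 3.9932 = 0.3715
c = 27 / 2010^0.3715 = 27 / 16.86 = 1.601
S₃ = 1.601 × 2.39^0.3715 = 1.601 × 1.382 ≈ 2.213

2.21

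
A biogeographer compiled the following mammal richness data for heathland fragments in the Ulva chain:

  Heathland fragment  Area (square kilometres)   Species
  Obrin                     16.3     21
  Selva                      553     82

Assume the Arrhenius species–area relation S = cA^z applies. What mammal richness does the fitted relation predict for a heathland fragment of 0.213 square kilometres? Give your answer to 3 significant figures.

z = ln(82/21) / ln(553/16.3) = 1.3622 / 3.5242 = 0.3865
c = 21 / 16.3^0.3865 = 21 / 2.941 = 7.14
S₃ = 7.14 × 0.213^0.3865 = 7.14 × 0.55 ≈ 3.927

3.93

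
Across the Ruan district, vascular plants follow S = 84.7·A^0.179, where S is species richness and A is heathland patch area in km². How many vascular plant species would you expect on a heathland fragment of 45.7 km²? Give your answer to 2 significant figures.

170

S = 84.7 × 45.7^0.179
ln S = ln 84.7 + 0.179 × ln 45.7 = 4.4391 + 0.179 × 3.8221 = 5.1233
S = e^5.1233 ≈ 167.9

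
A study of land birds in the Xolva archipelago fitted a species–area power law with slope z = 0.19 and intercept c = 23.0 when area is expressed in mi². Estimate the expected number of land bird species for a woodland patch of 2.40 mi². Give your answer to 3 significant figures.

27.2

S = 23 × 2.4^0.19
ln S = ln 23 + 0.19 × ln 2.4 = 3.1355 + 0.19 × 0.8755 = 3.3018
S = e^3.3018 ≈ 27.16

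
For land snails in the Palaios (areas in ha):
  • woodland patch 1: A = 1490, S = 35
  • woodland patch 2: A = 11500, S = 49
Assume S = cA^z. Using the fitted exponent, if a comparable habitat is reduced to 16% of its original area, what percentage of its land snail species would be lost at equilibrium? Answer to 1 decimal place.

z = ln(49/35) / ln(11500/1490) = 0.3365 / 2.0436 = 0.1646
S_new/S_old = (A_new/A_old)^z = 0.16^0.1646 = exp(0.1646 × -1.8326) = 0.7395
Fraction lost = 1 − 0.7395 = 0.2605

26.0%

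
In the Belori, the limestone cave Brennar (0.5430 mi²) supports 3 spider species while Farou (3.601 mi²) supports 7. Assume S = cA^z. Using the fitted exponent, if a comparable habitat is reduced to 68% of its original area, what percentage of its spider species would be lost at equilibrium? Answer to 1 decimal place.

z = ln(7/3) / ln(3.601/0.543) = 0.8473 / 1.8919 = 0.4479
S_new/S_old = (A_new/A_old)^z = 0.68^0.4479 = exp(0.4479 × -0.3857) = 0.8414
Fraction lost = 1 − 0.8414 = 0.1586

15.9%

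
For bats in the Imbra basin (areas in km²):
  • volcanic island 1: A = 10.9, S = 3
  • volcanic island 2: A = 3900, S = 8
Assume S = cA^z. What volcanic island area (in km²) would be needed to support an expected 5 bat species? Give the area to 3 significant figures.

z = ln(8/3) / ln(3900/10.9) = 0.9808 / 5.8800 = 0.1668
c = 3 / 10.9^0.1668 = 3 / 1.49 = 2.014
A = (5/2.014)^(1/0.1668) ⇒ ln A = ln(2.483)/0.1668 = 5.4511
A = e^5.4511 ≈ 233 km²

233 km²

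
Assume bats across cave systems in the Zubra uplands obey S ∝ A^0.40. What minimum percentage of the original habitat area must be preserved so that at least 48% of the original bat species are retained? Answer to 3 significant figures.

16.0%

Need (A_new/A_old)^0.4 = 0.48, so A_new/A_old = 0.48^(1/0.4) = 0.48^2.5
ln(A_new/A_old) = ln 0.48 / 0.4 = -0.7340 / 0.4 = -1.8349
A_new/A_old = e^-1.8349 ≈ 0.1596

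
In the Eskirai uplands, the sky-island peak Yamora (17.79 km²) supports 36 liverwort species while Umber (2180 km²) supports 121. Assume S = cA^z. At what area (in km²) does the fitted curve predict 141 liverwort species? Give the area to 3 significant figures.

z = ln(121/36) / ln(2180/17.79) = 1.2123 / 4.8084 = 0.2521
c = 36 / 17.79^0.2521 = 36 / 2.066 = 17.42
A = (141/17.42)^(1/0.2521) ⇒ ln A = ln(8.093)/0.2521 = 8.2938
A = e^8.2938 ≈ 3999 km²

4000 km²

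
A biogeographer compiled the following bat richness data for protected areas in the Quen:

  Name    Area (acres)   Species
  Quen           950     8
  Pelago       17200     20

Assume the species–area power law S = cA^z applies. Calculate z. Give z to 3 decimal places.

Taking logs: ln S = ln c + z ln A, so z = (ln S₂ − ln S₁)/(ln A₂ − ln A₁).
z = ln(20/8) / ln(17200/950) = ln(2.5) / ln(18.11) = 0.9163 / 2.8962 = 0.3164

0.316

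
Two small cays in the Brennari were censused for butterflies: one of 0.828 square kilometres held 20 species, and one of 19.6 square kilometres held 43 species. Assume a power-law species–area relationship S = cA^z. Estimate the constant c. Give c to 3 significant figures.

z = ln(S₂/S₁) / ln(A₂/A₁) = ln(43/20) / ln(19.6/0.828) = 0.7655 / 3.1643 = 0.2419
c = S₁ / A₁^z = 20 / 0.828^0.2419 = 20 / 0.9554 = 20.93

20.9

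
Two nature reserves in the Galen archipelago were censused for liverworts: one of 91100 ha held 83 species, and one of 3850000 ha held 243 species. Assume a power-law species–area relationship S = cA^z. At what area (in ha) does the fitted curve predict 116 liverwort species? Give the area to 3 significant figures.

293000 ha

z = ln(243/83) / ln(3850000/91100) = 1.0742 / 3.7439 = 0.2869
c = 83 / 91100^0.2869 = 83 / 26.49 = 3.134
A = (116/3.134)^(1/0.2869) ⇒ ln A = ln(37.02)/0.2869 = 12.5864
A = e^12.5864 ≈ 292547 ha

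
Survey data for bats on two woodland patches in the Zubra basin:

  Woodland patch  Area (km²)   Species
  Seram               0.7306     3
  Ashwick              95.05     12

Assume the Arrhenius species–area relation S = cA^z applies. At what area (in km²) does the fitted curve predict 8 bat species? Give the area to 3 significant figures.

22.9 km²

z = ln(12/3) / ln(95.05/0.7306) = 1.3863 / 4.8683 = 0.2848
c = 3 / 0.7306^0.2848 = 3 / 0.9145 = 3.28
A = (8/3.28)^(1/0.2848) ⇒ ln A = ln(2.439)/0.2848 = 3.1305
A = e^3.1305 ≈ 22.89 km²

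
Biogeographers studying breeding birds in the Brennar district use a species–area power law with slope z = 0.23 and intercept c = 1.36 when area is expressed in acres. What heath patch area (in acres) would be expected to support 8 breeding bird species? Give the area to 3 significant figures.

8 = 1.36 × A^0.23  ⇒  A^0.23 = 8/1.36 = 5.882
ln A = ln(5.882) / 0.23 = 1.7720 / 0.23 = 7.7042
A = e^7.7042 ≈ 2218 acres

2220 acres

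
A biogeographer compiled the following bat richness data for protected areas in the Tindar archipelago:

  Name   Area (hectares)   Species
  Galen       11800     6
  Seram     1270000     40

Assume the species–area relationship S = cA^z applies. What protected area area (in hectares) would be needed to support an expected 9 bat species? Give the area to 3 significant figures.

z = ln(40/6) / ln(1270000/11800) = 1.8971 / 4.6787 = 0.4055
c = 6 / 11800^0.4055 = 6 / 44.78 = 0.134
A = (9/0.134)^(1/0.4055) ⇒ ln A = ln(67.17)/0.4055 = 10.3758
A = e^10.3758 ≈ 32074 hectares

32100 hectares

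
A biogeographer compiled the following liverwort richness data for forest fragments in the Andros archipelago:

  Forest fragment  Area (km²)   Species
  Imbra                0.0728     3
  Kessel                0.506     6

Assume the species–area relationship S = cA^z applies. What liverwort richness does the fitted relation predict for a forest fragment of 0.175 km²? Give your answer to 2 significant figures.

4.1

z = ln(6/3) / ln(0.506/0.0728) = 0.6931 / 1.9388 = 0.3575
c = 3 / 0.0728^0.3575 = 3 / 0.3919 = 7.655
S₃ = 7.655 × 0.175^0.3575 = 7.655 × 0.5363 ≈ 4.105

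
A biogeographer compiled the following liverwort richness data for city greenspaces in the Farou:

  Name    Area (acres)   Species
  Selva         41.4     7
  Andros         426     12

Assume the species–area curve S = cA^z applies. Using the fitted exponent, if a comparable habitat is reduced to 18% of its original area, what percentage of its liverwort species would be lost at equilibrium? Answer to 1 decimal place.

32.7%

z = ln(12/7) / ln(426/41.4) = 0.5390 / 2.3312 = 0.2312
S_new/S_old = (A_new/A_old)^z = 0.18^0.2312 = exp(0.2312 × -1.7148) = 0.6727
Fraction lost = 1 − 0.6727 = 0.3273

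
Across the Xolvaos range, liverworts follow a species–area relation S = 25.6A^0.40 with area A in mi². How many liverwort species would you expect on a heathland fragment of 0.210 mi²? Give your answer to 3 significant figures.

13.7

S = 25.6 × 0.21^0.4
ln S = ln 25.6 + 0.4 × ln 0.21 = 3.2426 + 0.4 × -1.5606 = 2.6183
S = e^2.6183 ≈ 13.71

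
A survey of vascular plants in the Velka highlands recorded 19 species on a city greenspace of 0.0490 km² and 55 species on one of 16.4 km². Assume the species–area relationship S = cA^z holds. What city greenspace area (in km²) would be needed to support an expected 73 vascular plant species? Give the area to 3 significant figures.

77.2 km²

z = ln(55/19) / ln(16.4/0.049) = 1.0629 / 5.8132 = 0.1828
c = 19 / 0.049^0.1828 = 19 / 0.5761 = 32.98
A = (73/32.98)^(1/0.1828) ⇒ ln A = ln(2.214)/0.1828 = 4.3458
A = e^4.3458 ≈ 77.15 km²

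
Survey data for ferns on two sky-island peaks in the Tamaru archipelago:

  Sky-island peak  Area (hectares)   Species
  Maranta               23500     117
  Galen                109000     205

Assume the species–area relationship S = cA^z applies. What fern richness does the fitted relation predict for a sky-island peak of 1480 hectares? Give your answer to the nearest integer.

43

z = ln(205/117) / ln(109000/23500) = 0.5608 / 1.5343 = 0.3655
c = 117 / 23500^0.3655 = 117 / 39.6 = 2.954
S₃ = 2.954 × 1480^0.3655 = 2.954 × 14.41 ≈ 42.59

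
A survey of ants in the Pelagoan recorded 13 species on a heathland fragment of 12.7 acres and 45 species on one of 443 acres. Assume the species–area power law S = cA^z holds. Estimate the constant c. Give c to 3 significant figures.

z = ln(S₂/S₁) / ln(A₂/A₁) = ln(45/13) / ln(443/12.7) = 1.2417 / 3.5520 = 0.3496
c = S₁ / A₁^z = 13 / 12.7^0.3496 = 13 / 2.431 = 5.347

5.35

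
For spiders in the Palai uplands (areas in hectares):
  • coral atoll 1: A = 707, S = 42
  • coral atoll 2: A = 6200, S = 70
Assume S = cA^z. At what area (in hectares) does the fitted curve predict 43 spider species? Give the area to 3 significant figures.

z = ln(70/42) / ln(6200/707) = 0.5108 / 2.1713 = 0.2353
c = 42 / 707^0.2353 = 42 / 4.681 = 8.972
A = (43/8.972)^(1/0.2353) ⇒ ln A = ln(4.793)/0.2353 = 6.6610
A = e^6.6610 ≈ 781.4 hectares

781 hectares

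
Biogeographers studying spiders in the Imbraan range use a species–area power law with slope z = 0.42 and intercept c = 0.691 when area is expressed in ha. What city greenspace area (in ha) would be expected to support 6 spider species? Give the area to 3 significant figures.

172 ha

6 = 0.691 × A^0.42  ⇒  A^0.42 = 6/0.691 = 8.683
ln A = ln(8.683) / 0.42 = 2.1614 / 0.42 = 5.1461
A = e^5.1461 ≈ 171.8 ha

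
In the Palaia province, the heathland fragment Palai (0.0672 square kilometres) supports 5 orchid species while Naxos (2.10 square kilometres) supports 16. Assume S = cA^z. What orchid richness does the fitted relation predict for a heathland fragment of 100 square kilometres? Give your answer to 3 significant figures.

59.0

z = ln(16/5) / ln(2.1/0.0672) = 1.1632 / 3.4420 = 0.3379
c = 5 / 0.0672^0.3379 = 5 / 0.4015 = 12.45
S₃ = 12.45 × 100^0.3379 = 12.45 × 4.741 ≈ 59.03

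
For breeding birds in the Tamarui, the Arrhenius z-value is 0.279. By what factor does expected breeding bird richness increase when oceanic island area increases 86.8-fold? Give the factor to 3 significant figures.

3.47

S₂/S₁ = (A₂/A₁)^z = 86.8^0.279
ln(S₂/S₁) = 0.279 × ln 86.8 = 0.279 × 4.4636 = 1.2453
S₂/S₁ = e^1.2453 ≈ 3.474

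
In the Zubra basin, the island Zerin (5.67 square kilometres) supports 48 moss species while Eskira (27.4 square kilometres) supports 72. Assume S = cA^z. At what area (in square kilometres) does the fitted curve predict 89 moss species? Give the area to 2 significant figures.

z = ln(72/48) / ln(27.4/5.67) = 0.4055 / 1.5754 = 0.2574
c = 48 / 5.67^0.2574 = 48 / 1.563 = 30.71
A = (89/30.71)^(1/0.2574) ⇒ ln A = ln(2.898)/0.2574 = 4.1341
A = e^4.1341 ≈ 62.43 square kilometres

62 square kilometres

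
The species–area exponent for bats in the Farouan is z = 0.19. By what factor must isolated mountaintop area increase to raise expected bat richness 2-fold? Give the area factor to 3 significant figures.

38.4

(A₂/A₁)^0.19 = 2, so A₂/A₁ = 2^(1/0.19) = 2^5.263
ln(A₂/A₁) = ln 2 / 0.19 = 0.6931 / 0.19 = 3.6481
A₂/A₁ = e^3.6481 ≈ 38.4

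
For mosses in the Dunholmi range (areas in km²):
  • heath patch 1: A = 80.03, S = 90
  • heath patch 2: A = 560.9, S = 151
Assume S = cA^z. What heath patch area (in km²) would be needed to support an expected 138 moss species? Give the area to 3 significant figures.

400 km²

z = ln(151/90) / ln(560.9/80.03) = 0.5175 / 1.9471 = 0.2658
c = 90 / 80.03^0.2658 = 90 / 3.205 = 28.08
A = (138/28.08)^(1/0.2658) ⇒ ln A = ln(4.914)/0.2658 = 5.9908
A = e^5.9908 ≈ 399.7 km²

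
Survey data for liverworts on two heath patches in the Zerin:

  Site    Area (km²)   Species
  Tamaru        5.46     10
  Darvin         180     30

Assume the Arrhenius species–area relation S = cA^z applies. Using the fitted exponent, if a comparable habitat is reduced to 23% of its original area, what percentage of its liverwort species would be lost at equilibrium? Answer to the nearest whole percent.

z = ln(30/10) / ln(180/5.46) = 1.0986 / 3.4955 = 0.3143
S_new/S_old = (A_new/A_old)^z = 0.23^0.3143 = exp(0.3143 × -1.4697) = 0.6301
Fraction lost = 1 − 0.6301 = 0.3699

37%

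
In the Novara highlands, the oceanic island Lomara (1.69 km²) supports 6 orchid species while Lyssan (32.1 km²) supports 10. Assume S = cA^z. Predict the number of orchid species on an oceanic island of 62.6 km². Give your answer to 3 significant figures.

11.2

z = ln(10/6) / ln(32.1/1.69) = 0.5108 / 2.9441 = 0.1735
c = 6 / 1.69^0.1735 = 6 / 1.095 = 5.478
S₃ = 5.478 × 62.6^0.1735 = 5.478 × 2.05 ≈ 11.23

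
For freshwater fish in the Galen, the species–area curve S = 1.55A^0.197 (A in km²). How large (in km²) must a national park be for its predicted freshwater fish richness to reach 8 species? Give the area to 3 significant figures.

4150 km²

8 = 1.55 × A^0.197  ⇒  A^0.197 = 8/1.55 = 5.161
ln A = ln(5.161) / 0.197 = 1.6412 / 0.197 = 8.3309
A = e^8.3309 ≈ 4150 km²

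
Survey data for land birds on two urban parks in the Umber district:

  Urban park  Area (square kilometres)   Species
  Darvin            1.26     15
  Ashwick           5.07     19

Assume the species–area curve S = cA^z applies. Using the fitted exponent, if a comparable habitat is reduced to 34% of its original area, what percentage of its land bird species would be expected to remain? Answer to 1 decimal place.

z = ln(19/15) / ln(5.07/1.26) = 0.2364 / 1.3922 = 0.1698
S_new/S_old = (A_new/A_old)^z = 0.34^0.1698 = exp(0.1698 × -1.0788) = 0.8326

83.3%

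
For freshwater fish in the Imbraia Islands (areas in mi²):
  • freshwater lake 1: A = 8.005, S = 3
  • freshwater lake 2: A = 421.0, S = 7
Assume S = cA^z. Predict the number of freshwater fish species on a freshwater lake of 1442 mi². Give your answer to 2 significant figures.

z = ln(7/3) / ln(421/8.005) = 0.8473 / 3.9626 = 0.2138
c = 3 / 8.005^0.2138 = 3 / 1.56 = 1.923
S₃ = 1.923 × 1442^0.2138 = 1.923 × 4.737 ≈ 9.108

9.1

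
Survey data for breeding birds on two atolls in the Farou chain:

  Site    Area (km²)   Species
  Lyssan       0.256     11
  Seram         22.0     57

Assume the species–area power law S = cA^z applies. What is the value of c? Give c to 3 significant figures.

18.2

z = ln(S₂/S₁) / ln(A₂/A₁) = ln(57/11) / ln(22/0.256) = 1.6452 / 4.4536 = 0.3694
c = S₁ / A₁^z = 11 / 0.256^0.3694 = 11 / 0.6045 = 18.2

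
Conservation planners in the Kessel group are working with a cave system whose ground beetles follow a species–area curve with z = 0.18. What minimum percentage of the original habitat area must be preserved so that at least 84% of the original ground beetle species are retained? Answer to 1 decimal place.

Need (A_new/A_old)^0.18 = 0.84, so A_new/A_old = 0.84^(1/0.18) = 0.84^5.556
ln(A_new/A_old) = ln 0.84 / 0.18 = -0.1744 / 0.18 = -0.9686
A_new/A_old = e^-0.9686 ≈ 0.3796

38.0%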